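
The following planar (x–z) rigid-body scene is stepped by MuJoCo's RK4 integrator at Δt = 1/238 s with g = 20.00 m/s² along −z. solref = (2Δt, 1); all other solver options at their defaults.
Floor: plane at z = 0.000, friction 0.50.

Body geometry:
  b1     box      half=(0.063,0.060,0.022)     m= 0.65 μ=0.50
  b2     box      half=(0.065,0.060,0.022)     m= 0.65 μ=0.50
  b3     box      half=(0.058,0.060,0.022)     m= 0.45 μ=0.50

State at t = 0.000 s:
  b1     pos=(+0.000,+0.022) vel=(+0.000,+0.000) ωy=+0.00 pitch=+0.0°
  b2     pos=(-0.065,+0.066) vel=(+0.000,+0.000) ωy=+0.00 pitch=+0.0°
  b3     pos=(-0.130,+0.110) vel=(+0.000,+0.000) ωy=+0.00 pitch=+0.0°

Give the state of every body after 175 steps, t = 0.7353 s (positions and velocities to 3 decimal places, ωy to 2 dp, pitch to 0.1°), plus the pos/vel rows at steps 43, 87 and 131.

State at t = 0.7353 s:
  b1     pos=(+0.001,+0.022) vel=(+0.001,+0.000) ωy=+0.00 pitch=+0.0°
  b2     pos=(-0.078,+0.059) vel=(+0.000,-0.001) ωy=+0.03 pitch=-41.0°
  b3     pos=(-0.159,+0.053) vel=(+0.000,+0.000) ωy=+0.01 pitch=-37.2°

Key-timestep trajectory:
   step    t(s)  b1.x    b1.z    b1.vx   b1.vz   b2.x    b2.z    b2.vx   b2.vz   b3.x    b3.z    b3.vx   b3.vz 
     43  0.1807   +0.000  +0.022  +0.001  +0.002   -0.078  +0.060  -0.031  +0.006   -0.158  +0.053  -0.029  +0.010
     87  0.3655   +0.000  +0.022  +0.001  +0.000   -0.078  +0.060  +0.000  -0.001   -0.159  +0.053  +0.000  +0.000
    131  0.5504   +0.000  +0.022  +0.001  +0.000   -0.078  +0.059  +0.000  -0.001   -0.159  +0.053  +0.000  +0.000


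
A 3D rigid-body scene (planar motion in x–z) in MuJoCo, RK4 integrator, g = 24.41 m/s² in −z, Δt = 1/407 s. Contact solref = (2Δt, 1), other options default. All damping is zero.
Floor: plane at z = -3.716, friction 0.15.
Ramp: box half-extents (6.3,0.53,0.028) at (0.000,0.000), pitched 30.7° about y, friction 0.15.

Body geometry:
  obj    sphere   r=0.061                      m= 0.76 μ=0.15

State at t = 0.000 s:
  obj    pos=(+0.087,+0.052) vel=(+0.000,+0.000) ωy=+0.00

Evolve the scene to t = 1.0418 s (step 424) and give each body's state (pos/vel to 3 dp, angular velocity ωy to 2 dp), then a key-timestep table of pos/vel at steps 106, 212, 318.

State at t = 1.0418 s:
  obj    pos=(+4.433,-2.528) vel=(+8.355,-4.926) ωy=+134.57

Key-timestep trajectory:
   step    t(s)  obj.x    obj.z    obj.vx   obj.vz 
    106  0.2604   +0.359  -0.109  +2.083  -1.246
    212  0.5209   +1.173  -0.593  +4.183  -2.448
    318  0.7813   +2.532  -1.400  +6.268  -3.689


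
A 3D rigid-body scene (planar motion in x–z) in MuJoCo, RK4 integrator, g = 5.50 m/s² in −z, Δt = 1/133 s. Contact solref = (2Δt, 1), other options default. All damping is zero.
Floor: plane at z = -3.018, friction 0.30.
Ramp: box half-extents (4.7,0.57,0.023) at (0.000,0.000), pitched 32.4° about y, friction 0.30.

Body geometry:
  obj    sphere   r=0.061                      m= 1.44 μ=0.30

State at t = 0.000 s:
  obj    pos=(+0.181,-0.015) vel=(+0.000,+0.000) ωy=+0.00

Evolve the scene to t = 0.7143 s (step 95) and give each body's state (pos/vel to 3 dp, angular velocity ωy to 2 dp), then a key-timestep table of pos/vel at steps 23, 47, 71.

State at t = 0.7143 s:
  obj    pos=(+0.634,-0.303) vel=(+1.270,-0.806) ωy=+24.64

Key-timestep trajectory:
   step    t(s)  obj.x    obj.z    obj.vx   obj.vz 
     23  0.1729   +0.208  -0.032  +0.308  -0.195
     47  0.3534   +0.292  -0.086  +0.628  -0.399
     71  0.5338   +0.434  -0.176  +0.949  -0.602


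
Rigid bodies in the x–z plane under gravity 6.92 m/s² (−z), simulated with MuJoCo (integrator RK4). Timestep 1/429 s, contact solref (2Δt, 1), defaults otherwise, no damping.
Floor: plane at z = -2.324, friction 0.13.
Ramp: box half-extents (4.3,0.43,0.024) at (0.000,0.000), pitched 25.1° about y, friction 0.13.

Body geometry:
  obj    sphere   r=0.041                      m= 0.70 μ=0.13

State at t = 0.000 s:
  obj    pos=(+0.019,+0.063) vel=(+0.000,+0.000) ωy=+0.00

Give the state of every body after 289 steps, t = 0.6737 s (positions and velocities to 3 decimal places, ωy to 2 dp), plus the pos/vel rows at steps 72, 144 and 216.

State at t = 0.6737 s:
  obj    pos=(+0.455,-0.141) vel=(+1.293,-0.611) ωy=+33.39

Key-timestep trajectory:
   step    t(s)  obj.x    obj.z    obj.vx   obj.vz 
     72  0.1678   +0.046  +0.050  +0.324  -0.149
    144  0.3357   +0.127  +0.012  +0.646  -0.301
    216  0.5035   +0.263  -0.051  +0.966  -0.457


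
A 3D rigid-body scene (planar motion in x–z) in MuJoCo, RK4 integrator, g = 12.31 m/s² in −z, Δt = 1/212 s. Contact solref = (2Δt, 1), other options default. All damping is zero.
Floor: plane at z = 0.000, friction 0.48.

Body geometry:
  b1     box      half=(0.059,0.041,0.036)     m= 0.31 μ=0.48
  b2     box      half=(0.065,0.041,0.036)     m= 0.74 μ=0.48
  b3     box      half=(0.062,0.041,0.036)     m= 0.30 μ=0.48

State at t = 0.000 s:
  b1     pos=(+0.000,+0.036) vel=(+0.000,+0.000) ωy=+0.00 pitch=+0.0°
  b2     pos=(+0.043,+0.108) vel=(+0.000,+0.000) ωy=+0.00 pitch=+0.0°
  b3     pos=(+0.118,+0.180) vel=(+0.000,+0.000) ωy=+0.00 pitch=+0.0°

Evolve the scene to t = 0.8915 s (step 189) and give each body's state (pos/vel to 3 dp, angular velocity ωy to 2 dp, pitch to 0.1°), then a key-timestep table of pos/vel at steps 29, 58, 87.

State at t = 0.8915 s:
  b1     pos=(+0.000,+0.036) vel=(+0.000,+0.000) ωy=+0.00 pitch=+0.0°
  b2     pos=(+0.043,+0.108) vel=(+0.000,+0.000) ωy=+0.00 pitch=+0.0°
  b3     pos=(+0.147,+0.062) vel=(+0.000,+0.000) ωy=+0.00 pitch=+90.0°

Key-timestep trajectory:
   step    t(s)  b1.x    b1.z    b1.vx   b1.vz   b2.x    b2.z    b2.vx   b2.vz   b3.x    b3.z    b3.vx   b3.vz 
     29  0.1368   +0.000  +0.036  +0.000  +0.000   +0.043  +0.108  -0.014  -0.006   +0.133  +0.172  +0.214  -0.196
     58  0.2736   +0.000  +0.036  +0.000  +0.000   +0.043  +0.108  +0.000  +0.000   +0.166  +0.065  +0.046  -0.074
     87  0.4104   +0.000  +0.036  +0.000  +0.000   +0.043  +0.108  +0.000  +0.000   +0.149  +0.063  -0.301  -0.163


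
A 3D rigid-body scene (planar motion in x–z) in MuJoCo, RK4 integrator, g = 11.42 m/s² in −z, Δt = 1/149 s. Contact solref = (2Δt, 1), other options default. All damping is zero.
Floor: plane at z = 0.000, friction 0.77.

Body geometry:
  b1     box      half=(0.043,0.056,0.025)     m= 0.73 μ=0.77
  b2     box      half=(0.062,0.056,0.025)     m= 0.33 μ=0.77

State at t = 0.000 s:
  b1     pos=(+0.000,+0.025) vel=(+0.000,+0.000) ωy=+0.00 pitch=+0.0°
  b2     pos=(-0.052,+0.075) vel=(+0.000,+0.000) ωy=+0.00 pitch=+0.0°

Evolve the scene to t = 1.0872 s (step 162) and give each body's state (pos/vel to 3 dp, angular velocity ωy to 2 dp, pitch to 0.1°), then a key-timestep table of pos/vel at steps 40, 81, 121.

State at t = 1.0872 s:
  b1     pos=(+0.000,+0.025) vel=(+0.000,+0.000) ωy=+0.00 pitch=+0.0°
  b2     pos=(-0.067,+0.061) vel=(+0.000,+0.000) ωy=+0.01 pitch=-44.9°

Key-timestep trajectory:
   step    t(s)  b1.x    b1.z    b1.vx   b1.vz   b2.x    b2.z    b2.vx   b2.vz 
     40  0.2685   +0.000  +0.025  +0.000  +0.000   -0.075  +0.065  +0.044  -0.011
     81  0.5436   +0.000  +0.025  +0.000  +0.000   -0.066  +0.062  +0.000  +0.000
    121  0.8121   +0.000  +0.025  +0.000  +0.000   -0.067  +0.062  +0.000  +0.000


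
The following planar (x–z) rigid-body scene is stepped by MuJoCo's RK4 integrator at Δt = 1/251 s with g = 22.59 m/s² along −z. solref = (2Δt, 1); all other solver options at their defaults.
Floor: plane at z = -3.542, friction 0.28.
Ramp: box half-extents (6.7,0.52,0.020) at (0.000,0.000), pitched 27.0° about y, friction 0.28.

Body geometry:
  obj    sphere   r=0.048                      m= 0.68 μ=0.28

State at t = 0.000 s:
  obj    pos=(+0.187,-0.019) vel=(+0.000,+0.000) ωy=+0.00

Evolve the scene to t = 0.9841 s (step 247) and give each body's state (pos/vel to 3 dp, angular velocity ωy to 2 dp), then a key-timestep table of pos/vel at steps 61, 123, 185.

State at t = 0.9841 s:
  obj    pos=(+3.348,-1.629) vel=(+6.423,-3.273) ωy=+150.16

Key-timestep trajectory:
   step    t(s)  obj.x    obj.z    obj.vx   obj.vz 
     61  0.2430   +0.380  -0.117  +1.587  -0.808
    123  0.4900   +0.971  -0.418  +3.199  -1.630
    185  0.7371   +1.960  -0.922  +4.811  -2.451


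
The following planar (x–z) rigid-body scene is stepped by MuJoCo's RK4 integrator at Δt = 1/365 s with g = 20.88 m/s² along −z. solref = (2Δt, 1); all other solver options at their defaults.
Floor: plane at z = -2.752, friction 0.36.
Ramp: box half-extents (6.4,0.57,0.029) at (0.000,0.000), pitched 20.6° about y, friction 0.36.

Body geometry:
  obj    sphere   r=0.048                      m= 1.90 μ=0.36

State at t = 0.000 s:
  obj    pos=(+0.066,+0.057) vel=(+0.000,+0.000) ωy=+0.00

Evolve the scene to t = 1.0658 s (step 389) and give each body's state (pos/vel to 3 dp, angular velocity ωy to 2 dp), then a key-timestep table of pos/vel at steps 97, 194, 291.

State at t = 1.0658 s:
  obj    pos=(+2.856,-0.991) vel=(+5.235,-1.968) ωy=+116.50

Key-timestep trajectory:
   step    t(s)  obj.x    obj.z    obj.vx   obj.vz 
     97  0.2658   +0.240  -0.008  +1.305  -0.491
    194  0.5315   +0.760  -0.203  +2.611  -0.981
    291  0.7973   +1.627  -0.529  +3.916  -1.472


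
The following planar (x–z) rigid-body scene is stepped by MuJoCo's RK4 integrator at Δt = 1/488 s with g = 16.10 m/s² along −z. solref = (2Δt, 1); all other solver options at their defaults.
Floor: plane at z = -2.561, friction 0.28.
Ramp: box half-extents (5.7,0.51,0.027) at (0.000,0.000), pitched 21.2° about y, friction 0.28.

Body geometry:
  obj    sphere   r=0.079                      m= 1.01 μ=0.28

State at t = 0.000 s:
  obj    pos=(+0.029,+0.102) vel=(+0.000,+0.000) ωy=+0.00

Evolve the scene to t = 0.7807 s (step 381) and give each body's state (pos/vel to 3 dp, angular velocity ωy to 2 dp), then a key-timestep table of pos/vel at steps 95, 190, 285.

State at t = 0.7807 s:
  obj    pos=(+1.211,-0.356) vel=(+3.027,-1.174) ωy=+41.10

Key-timestep trajectory:
   step    t(s)  obj.x    obj.z    obj.vx   obj.vz 
     95  0.1947   +0.103  +0.074  +0.755  -0.293
    190  0.3893   +0.323  -0.012  +1.510  -0.586
    285  0.5840   +0.690  -0.154  +2.264  -0.878


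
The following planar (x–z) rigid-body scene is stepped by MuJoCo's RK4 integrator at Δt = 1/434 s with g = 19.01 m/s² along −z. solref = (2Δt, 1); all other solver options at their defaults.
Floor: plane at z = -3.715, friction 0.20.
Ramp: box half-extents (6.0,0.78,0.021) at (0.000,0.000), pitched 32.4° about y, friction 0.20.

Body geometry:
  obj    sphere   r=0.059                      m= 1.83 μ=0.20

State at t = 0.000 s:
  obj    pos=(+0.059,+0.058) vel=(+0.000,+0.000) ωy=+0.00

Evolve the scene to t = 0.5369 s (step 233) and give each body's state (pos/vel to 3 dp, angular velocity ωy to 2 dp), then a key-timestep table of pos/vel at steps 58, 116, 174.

State at t = 0.5369 s:
  obj    pos=(+0.944,-0.505) vel=(+3.298,-2.093) ωy=+66.19

Key-timestep trajectory:
   step    t(s)  obj.x    obj.z    obj.vx   obj.vz 
     58  0.1336   +0.114  +0.023  +0.821  -0.521
    116  0.2673   +0.278  -0.082  +1.642  -1.042
    174  0.4009   +0.553  -0.256  +2.463  -1.563


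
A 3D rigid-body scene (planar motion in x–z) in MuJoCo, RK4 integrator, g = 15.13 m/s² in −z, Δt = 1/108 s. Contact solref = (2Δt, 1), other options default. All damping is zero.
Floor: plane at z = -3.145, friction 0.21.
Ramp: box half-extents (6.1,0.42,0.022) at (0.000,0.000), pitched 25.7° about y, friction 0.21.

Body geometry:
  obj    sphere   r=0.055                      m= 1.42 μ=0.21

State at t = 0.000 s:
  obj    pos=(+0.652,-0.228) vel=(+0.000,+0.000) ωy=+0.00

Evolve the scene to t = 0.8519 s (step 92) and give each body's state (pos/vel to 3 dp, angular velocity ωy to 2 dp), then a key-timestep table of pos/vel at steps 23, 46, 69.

State at t = 0.8519 s:
  obj    pos=(+2.184,-0.966) vel=(+3.597,-1.731) ωy=+72.54

Key-timestep trajectory:
   step    t(s)  obj.x    obj.z    obj.vx   obj.vz 
     23  0.2130   +0.748  -0.274  +0.900  -0.433
     46  0.4259   +1.035  -0.413  +1.799  -0.866
     69  0.6389   +1.514  -0.643  +2.698  -1.299


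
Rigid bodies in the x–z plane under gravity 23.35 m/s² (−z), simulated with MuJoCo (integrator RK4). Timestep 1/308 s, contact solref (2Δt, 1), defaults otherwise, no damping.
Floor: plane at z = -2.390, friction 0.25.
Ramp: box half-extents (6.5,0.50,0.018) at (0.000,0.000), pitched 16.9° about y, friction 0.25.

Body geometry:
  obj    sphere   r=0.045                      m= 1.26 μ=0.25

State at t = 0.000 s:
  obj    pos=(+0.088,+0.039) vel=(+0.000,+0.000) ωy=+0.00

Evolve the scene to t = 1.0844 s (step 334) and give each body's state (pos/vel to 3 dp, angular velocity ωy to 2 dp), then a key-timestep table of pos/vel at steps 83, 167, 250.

State at t = 1.0844 s:
  obj    pos=(+2.816,-0.790) vel=(+5.031,-1.528) ωy=+116.83

Key-timestep trajectory:
   step    t(s)  obj.x    obj.z    obj.vx   obj.vz 
     83  0.2695   +0.257  -0.012  +1.250  -0.380
    167  0.5422   +0.770  -0.168  +2.515  -0.764
    250  0.8117   +1.616  -0.425  +3.766  -1.144


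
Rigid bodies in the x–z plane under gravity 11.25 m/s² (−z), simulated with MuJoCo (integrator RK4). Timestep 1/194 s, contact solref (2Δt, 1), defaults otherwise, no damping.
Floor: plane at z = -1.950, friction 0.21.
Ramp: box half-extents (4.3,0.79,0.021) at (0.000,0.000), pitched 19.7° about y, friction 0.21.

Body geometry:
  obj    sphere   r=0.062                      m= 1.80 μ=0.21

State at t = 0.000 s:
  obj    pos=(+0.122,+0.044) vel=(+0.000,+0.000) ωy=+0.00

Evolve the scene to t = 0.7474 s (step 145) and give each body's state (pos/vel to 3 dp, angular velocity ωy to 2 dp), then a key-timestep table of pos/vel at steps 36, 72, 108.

State at t = 0.7474 s:
  obj    pos=(+0.835,-0.211) vel=(+1.906,-0.683) ωy=+32.65

Key-timestep trajectory:
   step    t(s)  obj.x    obj.z    obj.vx   obj.vz 
     36  0.1856   +0.166  +0.029  +0.473  -0.169
     72  0.3711   +0.298  -0.018  +0.947  -0.339
    108  0.5567   +0.517  -0.097  +1.420  -0.508


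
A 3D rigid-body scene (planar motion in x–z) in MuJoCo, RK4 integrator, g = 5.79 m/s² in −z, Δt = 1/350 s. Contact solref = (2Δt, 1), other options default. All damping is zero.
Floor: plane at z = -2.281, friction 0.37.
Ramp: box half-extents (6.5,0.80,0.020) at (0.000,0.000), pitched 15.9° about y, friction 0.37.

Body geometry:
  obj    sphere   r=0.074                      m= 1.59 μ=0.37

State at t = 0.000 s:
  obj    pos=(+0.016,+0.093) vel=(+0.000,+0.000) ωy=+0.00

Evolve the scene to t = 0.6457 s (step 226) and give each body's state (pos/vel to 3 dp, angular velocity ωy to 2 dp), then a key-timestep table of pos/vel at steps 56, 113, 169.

State at t = 0.6457 s:
  obj    pos=(+0.243,+0.028) vel=(+0.704,-0.200) ωy=+9.89

Key-timestep trajectory:
   step    t(s)  obj.x    obj.z    obj.vx   obj.vz 
     56  0.1600   +0.030  +0.089  +0.174  -0.050
    113  0.3229   +0.073  +0.077  +0.352  -0.100
    169  0.4829   +0.143  +0.057  +0.526  -0.150


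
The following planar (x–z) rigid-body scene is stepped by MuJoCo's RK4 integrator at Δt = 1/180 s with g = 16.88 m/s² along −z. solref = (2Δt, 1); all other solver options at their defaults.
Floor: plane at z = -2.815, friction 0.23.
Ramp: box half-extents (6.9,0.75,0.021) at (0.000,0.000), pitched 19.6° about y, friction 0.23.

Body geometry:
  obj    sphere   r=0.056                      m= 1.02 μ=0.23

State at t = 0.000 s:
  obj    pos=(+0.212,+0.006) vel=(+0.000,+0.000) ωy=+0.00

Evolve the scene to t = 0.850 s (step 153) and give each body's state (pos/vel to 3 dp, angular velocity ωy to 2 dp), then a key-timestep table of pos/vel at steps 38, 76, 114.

State at t = 0.850 s:
  obj    pos=(+1.589,-0.484) vel=(+3.239,-1.153) ωy=+61.38

Key-timestep trajectory:
   step    t(s)  obj.x    obj.z    obj.vx   obj.vz 
     38  0.2111   +0.297  -0.024  +0.805  -0.286
     76  0.4222   +0.552  -0.115  +1.609  -0.573
    114  0.6333   +0.976  -0.266  +2.413  -0.859


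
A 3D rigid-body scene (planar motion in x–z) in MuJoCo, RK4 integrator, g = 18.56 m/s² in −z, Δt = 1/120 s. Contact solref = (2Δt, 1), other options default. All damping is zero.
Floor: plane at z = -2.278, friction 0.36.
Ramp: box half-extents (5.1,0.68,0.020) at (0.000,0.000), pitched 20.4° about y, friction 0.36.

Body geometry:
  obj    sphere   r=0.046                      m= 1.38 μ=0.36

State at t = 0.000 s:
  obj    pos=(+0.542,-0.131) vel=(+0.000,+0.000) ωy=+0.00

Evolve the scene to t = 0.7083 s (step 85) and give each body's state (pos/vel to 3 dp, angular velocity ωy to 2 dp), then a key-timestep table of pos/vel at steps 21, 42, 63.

State at t = 0.7083 s:
  obj    pos=(+1.628,-0.535) vel=(+3.067,-1.141) ωy=+71.14

Key-timestep trajectory:
   step    t(s)  obj.x    obj.z    obj.vx   obj.vz 
     21  0.1750   +0.608  -0.156  +0.758  -0.282
     42  0.3500   +0.807  -0.230  +1.516  -0.564
     63  0.5250   +1.139  -0.353  +2.274  -0.846


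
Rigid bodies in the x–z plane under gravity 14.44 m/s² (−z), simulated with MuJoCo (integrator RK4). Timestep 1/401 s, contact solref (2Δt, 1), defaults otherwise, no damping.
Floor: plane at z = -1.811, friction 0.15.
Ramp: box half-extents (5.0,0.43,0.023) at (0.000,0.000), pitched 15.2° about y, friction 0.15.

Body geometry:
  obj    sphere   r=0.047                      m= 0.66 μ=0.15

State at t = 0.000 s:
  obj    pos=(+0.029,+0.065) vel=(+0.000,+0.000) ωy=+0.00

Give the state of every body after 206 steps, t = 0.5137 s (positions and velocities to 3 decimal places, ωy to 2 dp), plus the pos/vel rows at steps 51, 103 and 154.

State at t = 0.5137 s:
  obj    pos=(+0.373,-0.029) vel=(+1.341,-0.364) ωy=+29.55

Key-timestep trajectory:
   step    t(s)  obj.x    obj.z    obj.vx   obj.vz 
     51  0.1272   +0.050  +0.059  +0.332  -0.090
    103  0.2569   +0.115  +0.041  +0.670  -0.182
    154  0.3840   +0.221  +0.012  +1.002  -0.272


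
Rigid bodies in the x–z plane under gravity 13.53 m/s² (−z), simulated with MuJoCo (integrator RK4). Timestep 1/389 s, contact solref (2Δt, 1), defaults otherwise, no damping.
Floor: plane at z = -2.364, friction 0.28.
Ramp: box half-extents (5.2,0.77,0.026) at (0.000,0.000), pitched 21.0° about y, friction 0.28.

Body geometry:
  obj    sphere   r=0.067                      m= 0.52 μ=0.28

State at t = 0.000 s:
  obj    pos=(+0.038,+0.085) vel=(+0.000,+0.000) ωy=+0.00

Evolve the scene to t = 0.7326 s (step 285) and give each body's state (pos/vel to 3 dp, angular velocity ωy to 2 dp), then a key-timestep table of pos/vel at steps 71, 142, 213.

State at t = 0.7326 s:
  obj    pos=(+0.906,-0.248) vel=(+2.369,-0.909) ωy=+37.87

Key-timestep trajectory:
   step    t(s)  obj.x    obj.z    obj.vx   obj.vz 
     71  0.1825   +0.092  +0.064  +0.590  -0.227
    142  0.3650   +0.253  +0.002  +1.180  -0.453
    213  0.5476   +0.523  -0.101  +1.771  -0.680


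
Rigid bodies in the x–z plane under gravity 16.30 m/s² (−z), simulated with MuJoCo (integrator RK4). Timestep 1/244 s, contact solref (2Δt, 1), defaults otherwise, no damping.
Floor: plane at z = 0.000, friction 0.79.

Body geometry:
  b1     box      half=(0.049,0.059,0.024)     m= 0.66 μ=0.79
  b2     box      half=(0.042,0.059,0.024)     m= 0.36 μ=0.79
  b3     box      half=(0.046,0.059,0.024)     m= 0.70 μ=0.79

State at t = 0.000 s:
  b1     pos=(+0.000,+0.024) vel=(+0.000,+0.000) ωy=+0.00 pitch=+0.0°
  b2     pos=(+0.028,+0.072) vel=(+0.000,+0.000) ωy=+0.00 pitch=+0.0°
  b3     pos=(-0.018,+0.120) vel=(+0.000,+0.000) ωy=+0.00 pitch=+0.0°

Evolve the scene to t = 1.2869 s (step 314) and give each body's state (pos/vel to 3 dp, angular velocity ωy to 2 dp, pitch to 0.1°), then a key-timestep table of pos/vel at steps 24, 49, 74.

State at t = 1.2869 s:
  b1     pos=(+0.000,+0.024) vel=(+0.000,+0.000) ωy=+0.00 pitch=+0.0°
  b2     pos=(+0.028,+0.072) vel=(+0.000,+0.000) ωy=+0.00 pitch=+0.0°
  b3     pos=(-0.120,+0.024) vel=(+0.000,+0.000) ωy=+0.00 pitch=+180.0°

Key-timestep trajectory:
   step    t(s)  b1.x    b1.z    b1.vx   b1.vz   b2.x    b2.z    b2.vx   b2.vz   b3.x    b3.z    b3.vx   b3.vz 
     24  0.0984   +0.000  +0.024  +0.000  +0.000   +0.028  +0.072  +0.001  +0.000   -0.024  +0.118  -0.141  -0.063
     49  0.2008   +0.000  +0.024  +0.001  +0.001   +0.028  +0.072  +0.001  +0.001   -0.051  +0.097  -0.451  -0.084
     74  0.3033   +0.000  +0.024  +0.000  +0.000   +0.028  +0.072  +0.000  +0.000   -0.105  +0.047  -0.559  -1.182


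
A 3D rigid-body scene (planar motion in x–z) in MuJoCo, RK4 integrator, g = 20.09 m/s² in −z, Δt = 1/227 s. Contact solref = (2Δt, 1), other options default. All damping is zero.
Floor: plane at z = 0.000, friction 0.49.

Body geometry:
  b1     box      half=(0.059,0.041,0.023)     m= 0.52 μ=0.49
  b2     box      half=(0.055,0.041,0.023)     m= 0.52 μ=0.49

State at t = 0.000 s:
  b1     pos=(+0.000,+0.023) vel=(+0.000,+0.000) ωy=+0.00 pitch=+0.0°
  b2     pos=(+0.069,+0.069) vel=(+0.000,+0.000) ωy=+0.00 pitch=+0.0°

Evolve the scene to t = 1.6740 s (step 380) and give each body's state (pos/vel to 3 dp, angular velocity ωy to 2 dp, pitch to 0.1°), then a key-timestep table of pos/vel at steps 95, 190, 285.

State at t = 1.6740 s:
  b1     pos=(-0.001,+0.023) vel=(-0.001,+0.000) ωy=+0.00 pitch=+0.0°
  b2     pos=(+0.082,+0.055) vel=(+0.000,+0.000) ωy=-0.02 pitch=+43.6°

Key-timestep trajectory:
   step    t(s)  b1.x    b1.z    b1.vx   b1.vz   b2.x    b2.z    b2.vx   b2.vz 
     95  0.4185   +0.000  +0.023  -0.001  +0.000   +0.082  +0.055  +0.000  +0.000
    190  0.8370   -0.001  +0.023  -0.001  +0.000   +0.082  +0.055  +0.000  +0.000
    285  1.2555   -0.001  +0.023  -0.001  +0.000   +0.082  +0.055  +0.000  +0.000


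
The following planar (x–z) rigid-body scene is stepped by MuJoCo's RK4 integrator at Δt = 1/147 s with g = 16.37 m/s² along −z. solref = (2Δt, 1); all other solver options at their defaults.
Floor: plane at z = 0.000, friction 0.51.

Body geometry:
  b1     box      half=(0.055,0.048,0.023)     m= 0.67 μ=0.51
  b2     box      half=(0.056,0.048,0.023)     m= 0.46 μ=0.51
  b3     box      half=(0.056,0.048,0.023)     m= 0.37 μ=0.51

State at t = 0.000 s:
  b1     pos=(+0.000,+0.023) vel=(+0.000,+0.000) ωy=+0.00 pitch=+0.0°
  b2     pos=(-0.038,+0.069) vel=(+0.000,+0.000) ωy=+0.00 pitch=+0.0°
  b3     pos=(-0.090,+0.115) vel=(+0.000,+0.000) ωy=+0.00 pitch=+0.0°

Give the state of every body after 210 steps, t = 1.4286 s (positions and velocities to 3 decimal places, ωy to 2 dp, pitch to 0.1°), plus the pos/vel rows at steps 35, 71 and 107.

State at t = 1.4286 s:
  b1     pos=(+0.000,+0.023) vel=(+0.000,+0.000) ωy=+0.00 pitch=+0.0°
  b2     pos=(-0.095,+0.056) vel=(+0.000,+0.000) ωy=+0.00 pitch=-90.0°
  b3     pos=(-0.259,+0.023) vel=(+0.000,+0.000) ωy=+0.00 pitch=+180.0°

Key-timestep trajectory:
   step    t(s)  b1.x    b1.z    b1.vx   b1.vz   b2.x    b2.z    b2.vx   b2.vz   b3.x    b3.z    b3.vx   b3.vz 
     35  0.2381   +0.000  +0.023  +0.000  +0.000   -0.075  +0.061  -0.387  -0.531   -0.141  +0.057  -0.101  +0.136
     71  0.4830   +0.000  +0.023  +0.000  +0.000   -0.111  +0.060  +0.054  -0.007   -0.200  +0.060  -0.128  +0.001
    107  0.7279   +0.000  +0.023  +0.000  +0.000   -0.096  +0.056  -0.121  +0.039   -0.259  +0.022  +0.011  +0.051


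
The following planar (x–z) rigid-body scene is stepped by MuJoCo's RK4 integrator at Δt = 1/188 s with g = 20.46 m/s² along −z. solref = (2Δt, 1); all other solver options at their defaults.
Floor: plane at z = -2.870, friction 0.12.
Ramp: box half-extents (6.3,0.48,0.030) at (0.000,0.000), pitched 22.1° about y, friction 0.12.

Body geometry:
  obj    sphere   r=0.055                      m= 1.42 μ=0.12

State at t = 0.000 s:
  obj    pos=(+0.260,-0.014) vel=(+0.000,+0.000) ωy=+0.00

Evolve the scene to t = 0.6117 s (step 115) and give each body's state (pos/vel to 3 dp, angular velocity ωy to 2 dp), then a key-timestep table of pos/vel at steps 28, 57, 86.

State at t = 0.6117 s:
  obj    pos=(+1.214,-0.401) vel=(+3.117,-1.266) ωy=+61.12

Key-timestep trajectory:
   step    t(s)  obj.x    obj.z    obj.vx   obj.vz 
     28  0.1489   +0.317  -0.037  +0.759  -0.308
     57  0.3032   +0.494  -0.109  +1.545  -0.627
     86  0.4574   +0.793  -0.230  +2.331  -0.947


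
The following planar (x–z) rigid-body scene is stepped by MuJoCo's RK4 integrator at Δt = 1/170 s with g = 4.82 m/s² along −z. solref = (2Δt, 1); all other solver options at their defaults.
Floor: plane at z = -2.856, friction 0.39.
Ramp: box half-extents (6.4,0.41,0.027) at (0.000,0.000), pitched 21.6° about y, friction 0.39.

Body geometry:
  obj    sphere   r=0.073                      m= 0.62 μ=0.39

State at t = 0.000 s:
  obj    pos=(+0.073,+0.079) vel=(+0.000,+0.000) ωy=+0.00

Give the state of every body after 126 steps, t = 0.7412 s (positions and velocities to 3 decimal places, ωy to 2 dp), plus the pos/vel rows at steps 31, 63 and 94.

State at t = 0.7412 s:
  obj    pos=(+0.397,-0.050) vel=(+0.873,-0.346) ωy=+12.86

Key-timestep trajectory:
   step    t(s)  obj.x    obj.z    obj.vx   obj.vz 
     31  0.1824   +0.093  +0.071  +0.215  -0.085
     63  0.3706   +0.154  +0.047  +0.437  -0.173
     94  0.5529   +0.253  +0.007  +0.652  -0.258


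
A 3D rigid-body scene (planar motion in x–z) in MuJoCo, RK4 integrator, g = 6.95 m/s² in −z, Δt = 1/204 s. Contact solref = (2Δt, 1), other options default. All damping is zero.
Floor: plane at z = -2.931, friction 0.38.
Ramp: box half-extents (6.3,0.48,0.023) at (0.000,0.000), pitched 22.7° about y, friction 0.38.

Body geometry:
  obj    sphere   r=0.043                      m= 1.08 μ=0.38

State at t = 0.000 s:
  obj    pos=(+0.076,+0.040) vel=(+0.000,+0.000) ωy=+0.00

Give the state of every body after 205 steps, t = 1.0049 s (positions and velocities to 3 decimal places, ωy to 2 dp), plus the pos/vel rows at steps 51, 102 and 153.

State at t = 1.0049 s:
  obj    pos=(+0.968,-0.334) vel=(+1.776,-0.743) ωy=+44.76

Key-timestep trajectory:
   step    t(s)  obj.x    obj.z    obj.vx   obj.vz 
     51  0.2500   +0.131  +0.017  +0.442  -0.185
    102  0.5000   +0.297  -0.053  +0.884  -0.370
    153  0.7500   +0.573  -0.168  +1.326  -0.554


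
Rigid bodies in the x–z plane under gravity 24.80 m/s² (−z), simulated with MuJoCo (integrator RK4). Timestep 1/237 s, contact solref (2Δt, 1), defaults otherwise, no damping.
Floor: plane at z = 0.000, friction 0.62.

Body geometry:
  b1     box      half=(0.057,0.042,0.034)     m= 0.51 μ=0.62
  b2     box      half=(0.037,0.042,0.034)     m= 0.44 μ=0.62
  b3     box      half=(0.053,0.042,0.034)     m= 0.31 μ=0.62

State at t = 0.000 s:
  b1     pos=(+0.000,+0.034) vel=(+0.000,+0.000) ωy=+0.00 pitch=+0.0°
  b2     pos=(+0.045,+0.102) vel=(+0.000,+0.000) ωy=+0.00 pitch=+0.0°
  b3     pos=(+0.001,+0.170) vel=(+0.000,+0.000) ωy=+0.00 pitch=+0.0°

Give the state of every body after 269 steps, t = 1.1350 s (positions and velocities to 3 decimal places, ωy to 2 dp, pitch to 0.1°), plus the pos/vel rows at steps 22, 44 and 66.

State at t = 1.1350 s:
  b1     pos=(+0.000,+0.034) vel=(+0.000,+0.000) ωy=+0.00 pitch=+0.0°
  b2     pos=(+0.045,+0.102) vel=(+0.000,+0.000) ωy=+0.00 pitch=+0.0°
  b3     pos=(-0.133,+0.034) vel=(+0.000,+0.000) ωy=+0.00 pitch=+180.0°

Key-timestep trajectory:
   step    t(s)  b1.x    b1.z    b1.vx   b1.vz   b2.x    b2.z    b2.vx   b2.vz   b3.x    b3.z    b3.vx   b3.vz 
     22  0.0928   +0.000  +0.034  +0.000  +0.000   +0.045  +0.102  +0.001  +0.000   -0.011  +0.165  -0.292  -0.174
     44  0.1857   +0.000  +0.034  +0.000  +0.000   +0.045  +0.102  -0.001  +0.000   -0.057  +0.121  -0.760  +0.066
     66  0.2785   +0.000  +0.034  +0.000  +0.000   +0.045  +0.102  +0.000  +0.000   -0.130  +0.049  -0.802  -1.850


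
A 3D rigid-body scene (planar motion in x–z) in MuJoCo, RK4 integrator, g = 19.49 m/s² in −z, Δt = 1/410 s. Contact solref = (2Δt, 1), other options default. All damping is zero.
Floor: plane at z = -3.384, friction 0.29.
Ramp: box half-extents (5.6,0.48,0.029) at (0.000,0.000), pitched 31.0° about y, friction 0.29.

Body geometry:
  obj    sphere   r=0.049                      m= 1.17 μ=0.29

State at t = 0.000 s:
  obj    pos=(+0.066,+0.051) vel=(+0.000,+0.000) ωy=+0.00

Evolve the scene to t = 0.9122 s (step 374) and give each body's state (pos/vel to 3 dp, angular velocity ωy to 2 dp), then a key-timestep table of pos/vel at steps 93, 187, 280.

State at t = 0.9122 s:
  obj    pos=(+2.623,-1.485) vel=(+5.606,-3.369) ωy=+133.46

Key-timestep trajectory:
   step    t(s)  obj.x    obj.z    obj.vx   obj.vz 
     93  0.2268   +0.224  -0.044  +1.394  -0.838
    187  0.4561   +0.705  -0.333  +2.803  -1.684
    280  0.6829   +1.499  -0.810  +4.197  -2.522


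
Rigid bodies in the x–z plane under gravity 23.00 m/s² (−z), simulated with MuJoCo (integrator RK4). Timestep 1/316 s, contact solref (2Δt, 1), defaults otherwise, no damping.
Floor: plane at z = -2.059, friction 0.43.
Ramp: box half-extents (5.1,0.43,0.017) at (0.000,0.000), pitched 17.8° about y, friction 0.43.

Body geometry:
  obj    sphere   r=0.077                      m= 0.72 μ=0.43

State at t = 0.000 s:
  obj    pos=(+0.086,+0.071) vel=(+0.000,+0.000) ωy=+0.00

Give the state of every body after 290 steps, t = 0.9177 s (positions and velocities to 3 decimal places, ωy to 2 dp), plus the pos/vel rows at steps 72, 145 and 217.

State at t = 0.9177 s:
  obj    pos=(+2.100,-0.575) vel=(+4.388,-1.409) ωy=+59.85

Key-timestep trajectory:
   step    t(s)  obj.x    obj.z    obj.vx   obj.vz 
     72  0.2278   +0.210  +0.031  +1.090  -0.350
    145  0.4589   +0.590  -0.091  +2.194  -0.705
    217  0.6867   +1.214  -0.291  +3.284  -1.054


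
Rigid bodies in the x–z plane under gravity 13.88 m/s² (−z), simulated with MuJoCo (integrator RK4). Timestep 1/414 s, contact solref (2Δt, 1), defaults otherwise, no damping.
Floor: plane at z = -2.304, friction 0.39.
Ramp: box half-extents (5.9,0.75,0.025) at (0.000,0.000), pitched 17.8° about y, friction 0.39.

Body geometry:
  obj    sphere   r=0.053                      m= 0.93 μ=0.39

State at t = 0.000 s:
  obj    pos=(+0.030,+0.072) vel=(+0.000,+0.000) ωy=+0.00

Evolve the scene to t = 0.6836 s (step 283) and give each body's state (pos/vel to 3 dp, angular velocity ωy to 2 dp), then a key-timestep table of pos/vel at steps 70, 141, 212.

State at t = 0.6836 s:
  obj    pos=(+0.704,-0.144) vel=(+1.973,-0.633) ωy=+39.08

Key-timestep trajectory:
   step    t(s)  obj.x    obj.z    obj.vx   obj.vz 
     70  0.1691   +0.071  +0.059  +0.488  -0.157
    141  0.3406   +0.197  +0.019  +0.983  -0.316
    212  0.5121   +0.408  -0.049  +1.478  -0.474


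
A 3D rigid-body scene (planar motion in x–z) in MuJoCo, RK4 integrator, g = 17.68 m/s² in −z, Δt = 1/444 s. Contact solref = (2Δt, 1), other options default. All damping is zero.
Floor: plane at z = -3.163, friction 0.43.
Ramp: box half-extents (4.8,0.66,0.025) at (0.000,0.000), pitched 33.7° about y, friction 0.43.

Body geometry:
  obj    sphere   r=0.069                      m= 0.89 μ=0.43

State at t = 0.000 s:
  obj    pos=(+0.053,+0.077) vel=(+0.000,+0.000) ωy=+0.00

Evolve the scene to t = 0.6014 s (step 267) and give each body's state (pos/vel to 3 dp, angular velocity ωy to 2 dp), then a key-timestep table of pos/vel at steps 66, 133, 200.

State at t = 0.6014 s:
  obj    pos=(+1.107,-0.626) vel=(+3.506,-2.338) ωy=+61.06

Key-timestep trajectory:
   step    t(s)  obj.x    obj.z    obj.vx   obj.vz 
     66  0.1486   +0.118  +0.034  +0.867  -0.578
    133  0.2995   +0.315  -0.097  +1.746  -1.165
    200  0.4505   +0.645  -0.317  +2.626  -1.751


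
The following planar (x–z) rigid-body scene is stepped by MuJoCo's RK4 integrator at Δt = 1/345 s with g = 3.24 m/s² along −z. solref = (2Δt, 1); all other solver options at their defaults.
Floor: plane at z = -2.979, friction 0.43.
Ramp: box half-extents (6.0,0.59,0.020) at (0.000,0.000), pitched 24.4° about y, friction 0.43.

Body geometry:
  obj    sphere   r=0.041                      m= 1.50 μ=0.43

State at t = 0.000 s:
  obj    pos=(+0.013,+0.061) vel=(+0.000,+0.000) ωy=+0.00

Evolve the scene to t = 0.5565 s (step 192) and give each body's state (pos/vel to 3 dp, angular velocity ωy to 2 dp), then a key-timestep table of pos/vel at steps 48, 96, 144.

State at t = 0.5565 s:
  obj    pos=(+0.148,+0.000) vel=(+0.485,-0.220) ωy=+12.97

Key-timestep trajectory:
   step    t(s)  obj.x    obj.z    obj.vx   obj.vz 
     48  0.1391   +0.021  +0.057  +0.121  -0.055
     96  0.2783   +0.047  +0.046  +0.242  -0.110
    144  0.4174   +0.089  +0.027  +0.363  -0.165


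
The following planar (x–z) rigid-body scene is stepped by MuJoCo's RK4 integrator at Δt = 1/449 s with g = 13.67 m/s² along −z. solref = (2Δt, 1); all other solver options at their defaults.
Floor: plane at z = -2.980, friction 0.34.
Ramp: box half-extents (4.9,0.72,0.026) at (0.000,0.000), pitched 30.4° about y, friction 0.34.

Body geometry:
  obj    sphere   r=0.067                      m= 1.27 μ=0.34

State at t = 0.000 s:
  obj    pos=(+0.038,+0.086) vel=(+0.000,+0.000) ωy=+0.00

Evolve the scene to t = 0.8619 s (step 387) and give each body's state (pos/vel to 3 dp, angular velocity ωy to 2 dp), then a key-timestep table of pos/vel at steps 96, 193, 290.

State at t = 0.8619 s:
  obj    pos=(+1.621,-0.843) vel=(+3.673,-2.155) ωy=+63.56

Key-timestep trajectory:
   step    t(s)  obj.x    obj.z    obj.vx   obj.vz 
     96  0.2138   +0.135  +0.028  +0.911  -0.535
    193  0.4298   +0.432  -0.145  +1.832  -1.075
    290  0.6459   +0.927  -0.436  +2.753  -1.615


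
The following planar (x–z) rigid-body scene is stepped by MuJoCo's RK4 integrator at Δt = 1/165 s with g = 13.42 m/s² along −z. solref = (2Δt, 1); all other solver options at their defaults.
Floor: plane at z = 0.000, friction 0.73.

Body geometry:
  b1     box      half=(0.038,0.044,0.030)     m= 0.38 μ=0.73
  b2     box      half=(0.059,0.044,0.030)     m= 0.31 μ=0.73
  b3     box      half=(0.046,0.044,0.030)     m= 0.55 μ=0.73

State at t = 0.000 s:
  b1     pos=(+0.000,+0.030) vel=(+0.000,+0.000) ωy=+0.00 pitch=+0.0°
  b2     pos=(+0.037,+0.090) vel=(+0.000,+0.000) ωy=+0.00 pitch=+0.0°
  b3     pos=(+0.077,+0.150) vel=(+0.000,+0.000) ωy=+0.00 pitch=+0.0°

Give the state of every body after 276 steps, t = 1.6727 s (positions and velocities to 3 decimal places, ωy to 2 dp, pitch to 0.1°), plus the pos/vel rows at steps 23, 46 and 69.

State at t = 1.6727 s:
  b1     pos=(+0.000,+0.030) vel=(+0.000,+0.000) ωy=+0.00 pitch=+0.0°
  b2     pos=(+0.151,+0.058) vel=(+0.000,+0.000) ωy=+0.00 pitch=+145.7°
  b3     pos=(+0.253,+0.030) vel=(+0.000,+0.000) ωy=+0.00 pitch=+180.0°

Key-timestep trajectory:
   step    t(s)  b1.x    b1.z    b1.vx   b1.vz   b2.x    b2.z    b2.vx   b2.vz   b3.x    b3.z    b3.vx   b3.vz 
     23  0.1394   +0.000  +0.030  -0.001  +0.000   +0.051  +0.087  +0.226  -0.109   +0.115  +0.120  +0.513  -0.654
     46  0.2788   +0.000  +0.030  +0.000  +0.000   +0.100  +0.063  +0.294  +0.141   +0.189  +0.052  +0.324  +0.160
     69  0.4182   +0.000  +0.030  +0.000  +0.000   +0.133  +0.065  +0.265  -0.051   +0.234  +0.046  +0.432  -0.264


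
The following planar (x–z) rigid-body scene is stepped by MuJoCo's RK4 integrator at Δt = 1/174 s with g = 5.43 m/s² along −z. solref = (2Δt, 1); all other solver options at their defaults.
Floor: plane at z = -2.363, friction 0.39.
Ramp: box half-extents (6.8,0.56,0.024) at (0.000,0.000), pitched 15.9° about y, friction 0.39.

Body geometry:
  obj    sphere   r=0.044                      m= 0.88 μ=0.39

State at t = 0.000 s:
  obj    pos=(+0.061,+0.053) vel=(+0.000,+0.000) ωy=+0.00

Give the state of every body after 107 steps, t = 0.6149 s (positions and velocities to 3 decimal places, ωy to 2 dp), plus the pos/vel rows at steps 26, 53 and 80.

State at t = 0.6149 s:
  obj    pos=(+0.254,-0.002) vel=(+0.628,-0.179) ωy=+14.85

Key-timestep trajectory:
   step    t(s)  obj.x    obj.z    obj.vx   obj.vz 
     26  0.1494   +0.073  +0.050  +0.153  -0.044
     53  0.3046   +0.109  +0.040  +0.311  -0.089
     80  0.4598   +0.169  +0.023  +0.470  -0.134


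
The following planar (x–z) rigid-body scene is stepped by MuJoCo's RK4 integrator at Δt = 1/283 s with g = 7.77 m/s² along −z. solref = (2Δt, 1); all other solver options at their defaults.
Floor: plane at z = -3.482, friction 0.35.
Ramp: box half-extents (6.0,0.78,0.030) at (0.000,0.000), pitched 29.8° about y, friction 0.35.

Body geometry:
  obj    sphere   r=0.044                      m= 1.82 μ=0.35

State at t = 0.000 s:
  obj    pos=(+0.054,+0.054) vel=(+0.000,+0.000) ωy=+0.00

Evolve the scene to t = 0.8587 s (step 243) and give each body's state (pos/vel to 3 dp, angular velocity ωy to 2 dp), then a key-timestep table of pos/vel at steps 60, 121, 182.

State at t = 0.8587 s:
  obj    pos=(+0.937,-0.451) vel=(+2.055,-1.177) ωy=+53.82

Key-timestep trajectory:
   step    t(s)  obj.x    obj.z    obj.vx   obj.vz 
     60  0.2120   +0.108  +0.023  +0.508  -0.291
    121  0.4276   +0.273  -0.071  +1.023  -0.586
    182  0.6431   +0.549  -0.229  +1.539  -0.882


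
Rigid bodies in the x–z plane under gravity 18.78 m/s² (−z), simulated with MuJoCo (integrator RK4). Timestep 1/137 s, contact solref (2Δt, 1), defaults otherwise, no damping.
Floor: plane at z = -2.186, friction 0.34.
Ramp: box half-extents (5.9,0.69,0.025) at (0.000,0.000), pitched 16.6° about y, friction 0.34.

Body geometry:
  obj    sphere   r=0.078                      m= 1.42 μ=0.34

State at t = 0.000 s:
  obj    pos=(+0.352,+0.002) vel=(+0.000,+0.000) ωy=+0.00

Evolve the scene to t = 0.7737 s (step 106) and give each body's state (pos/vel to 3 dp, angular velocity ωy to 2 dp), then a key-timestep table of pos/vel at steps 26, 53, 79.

State at t = 0.7737 s:
  obj    pos=(+1.452,-0.325) vel=(+2.842,-0.847) ωy=+38.00

Key-timestep trajectory:
   step    t(s)  obj.x    obj.z    obj.vx   obj.vz 
     26  0.1898   +0.418  -0.017  +0.697  -0.208
     53  0.3869   +0.627  -0.079  +1.421  -0.424
     79  0.5766   +0.963  -0.180  +2.118  -0.631


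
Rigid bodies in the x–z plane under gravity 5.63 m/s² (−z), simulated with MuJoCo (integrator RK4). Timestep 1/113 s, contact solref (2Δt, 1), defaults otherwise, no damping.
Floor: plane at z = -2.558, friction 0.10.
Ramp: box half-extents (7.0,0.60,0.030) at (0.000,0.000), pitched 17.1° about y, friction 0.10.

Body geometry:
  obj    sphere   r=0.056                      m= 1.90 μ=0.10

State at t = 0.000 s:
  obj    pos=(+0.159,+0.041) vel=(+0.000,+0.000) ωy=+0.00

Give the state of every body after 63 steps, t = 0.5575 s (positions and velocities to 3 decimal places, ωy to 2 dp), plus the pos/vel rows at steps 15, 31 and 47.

State at t = 0.5575 s:
  obj    pos=(+0.335,-0.013) vel=(+0.630,-0.194) ωy=+11.76

Key-timestep trajectory:
   step    t(s)  obj.x    obj.z    obj.vx   obj.vz 
     15  0.1327   +0.169  +0.038  +0.150  -0.046
     31  0.2743   +0.202  +0.028  +0.310  -0.095
     47  0.4159   +0.257  +0.011  +0.470  -0.145


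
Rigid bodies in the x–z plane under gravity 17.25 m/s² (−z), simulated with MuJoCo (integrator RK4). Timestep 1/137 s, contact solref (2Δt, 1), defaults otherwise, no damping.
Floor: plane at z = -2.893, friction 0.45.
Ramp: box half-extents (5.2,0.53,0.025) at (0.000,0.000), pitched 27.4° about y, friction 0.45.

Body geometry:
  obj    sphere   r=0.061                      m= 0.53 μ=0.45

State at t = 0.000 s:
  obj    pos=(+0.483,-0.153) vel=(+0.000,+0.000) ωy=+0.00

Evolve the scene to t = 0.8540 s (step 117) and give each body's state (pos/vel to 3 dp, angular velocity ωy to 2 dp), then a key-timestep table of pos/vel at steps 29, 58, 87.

State at t = 0.8540 s:
  obj    pos=(+2.319,-1.105) vel=(+4.299,-2.228) ωy=+79.37

Key-timestep trajectory:
   step    t(s)  obj.x    obj.z    obj.vx   obj.vz 
     29  0.2117   +0.596  -0.212  +1.066  -0.552
     58  0.4234   +0.934  -0.387  +2.131  -1.105
     87  0.6350   +1.498  -0.680  +3.196  -1.657
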